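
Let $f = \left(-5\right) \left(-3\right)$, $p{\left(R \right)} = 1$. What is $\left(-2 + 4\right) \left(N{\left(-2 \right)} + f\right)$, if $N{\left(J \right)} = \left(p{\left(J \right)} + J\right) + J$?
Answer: $24$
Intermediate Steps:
$N{\left(J \right)} = 1 + 2 J$ ($N{\left(J \right)} = \left(1 + J\right) + J = 1 + 2 J$)
$f = 15$
$\left(-2 + 4\right) \left(N{\left(-2 \right)} + f\right) = \left(-2 + 4\right) \left(\left(1 + 2 \left(-2\right)\right) + 15\right) = 2 \left(\left(1 - 4\right) + 15\right) = 2 \left(-3 + 15\right) = 2 \cdot 12 = 24$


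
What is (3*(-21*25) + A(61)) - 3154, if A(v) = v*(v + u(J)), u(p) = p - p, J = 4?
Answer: -1008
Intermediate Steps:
u(p) = 0
A(v) = v**2 (A(v) = v*(v + 0) = v*v = v**2)
(3*(-21*25) + A(61)) - 3154 = (3*(-21*25) + 61**2) - 3154 = (3*(-525) + 3721) - 3154 = (-1575 + 3721) - 3154 = 2146 - 3154 = -1008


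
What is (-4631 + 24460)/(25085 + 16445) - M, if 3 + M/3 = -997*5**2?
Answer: 3105799349/41530 ≈ 74785.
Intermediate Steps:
M = -74784 (M = -9 + 3*(-997*5**2) = -9 + 3*(-997*25) = -9 + 3*(-24925) = -9 - 74775 = -74784)
(-4631 + 24460)/(25085 + 16445) - M = (-4631 + 24460)/(25085 + 16445) - 1*(-74784) = 19829/41530 + 74784 = 3105799349/41530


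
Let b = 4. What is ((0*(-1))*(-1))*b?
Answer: 0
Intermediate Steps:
((0*(-1))*(-1))*b = ((0*(-1))*(-1))*4 = (0*(-1))*4 = 0*4 = 0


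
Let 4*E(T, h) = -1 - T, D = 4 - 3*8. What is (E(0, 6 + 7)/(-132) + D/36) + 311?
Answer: 491747/1584 ≈ 310.45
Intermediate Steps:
D = -20 (D = 4 - 24 = -20)
E(T, h) = -1/4 - T/4 (E(T, h) = (-1 - T)/4 = -1/4 - T/4)
(E(0, 6 + 7)/(-132) + D/36) + 311 = ((-1/4 - 1/4*0)/(-132) - 20/36) + 311 = ((-1/4 + 0)*(-1/132) - 20*1/36) + 311 = (-1/4*(-1/132) - 5/9) + 311 = (1/528 - 5/9) + 311 = -877/1584 + 311 = 491747/1584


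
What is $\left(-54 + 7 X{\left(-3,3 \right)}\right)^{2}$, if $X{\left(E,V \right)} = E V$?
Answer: $13689$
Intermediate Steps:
$\left(-54 + 7 X{\left(-3,3 \right)}\right)^{2} = \left(-54 + 7 \left(\left(-3\right) 3\right)\right)^{2} = \left(-54 + 7 \left(-9\right)\right)^{2} = \left(-54 - 63\right)^{2} = \left(-117\right)^{2} = 13689$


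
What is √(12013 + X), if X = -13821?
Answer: 4*I*√113 ≈ 42.521*I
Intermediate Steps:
√(12013 + X) = √(12013 - 13821) = √(-1808) = 4*I*√113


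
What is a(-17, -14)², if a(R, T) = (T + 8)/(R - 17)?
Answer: 9/289 ≈ 0.031142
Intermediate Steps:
a(R, T) = (8 + T)/(-17 + R)
a(-17, -14)² = ((8 - 14)/(-17 - 17))² = (-6/(-34))² = (-1/34*(-6))² = (3/17)² = 9/289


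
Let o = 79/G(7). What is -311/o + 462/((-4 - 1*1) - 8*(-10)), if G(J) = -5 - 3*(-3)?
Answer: -18934/1975 ≈ -9.5868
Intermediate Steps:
G(J) = 4 (G(J) = -5 + 9 = 4)
o = 79/4 ≈ 19.750
-311/o + 462/((-4 - 1*1) - 8*(-10)) = -311/79/4 + 462/((-4 - 1*1) - 8*(-10)) = -311*4/79 + 462/((-4 - 1) + 80) = -1244/79 + 462/(-5 + 80) = -1244/79 + 462/75 = -1244/79 + 462*(1/75) = -1244/79 + 154/25 = -18934/1975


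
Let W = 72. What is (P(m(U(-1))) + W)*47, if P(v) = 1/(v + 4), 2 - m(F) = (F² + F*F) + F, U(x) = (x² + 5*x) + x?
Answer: 131929/39 ≈ 3382.8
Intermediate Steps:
U(x) = x² + 6*x
m(F) = 2 - F - 2*F² (m(F) = 2 - ((F² + F*F) + F) = 2 - ((F² + F²) + F) = 2 - (2*F² + F) = 2 - (F + 2*F²) = 2 + (-F - 2*F²) = 2 - F - 2*F²)
P(v) = 1/(4 + v)
(P(m(U(-1))) + W)*47 = (1/(4 + (2 - (-1)*(6 - 1) - 2*(6 - 1)²)) + 72)*47 = (1/(4 + (2 - (-1)*5 - 2*(-1*5)²)) + 72)*47 = (1/(4 + (2 - 1*(-5) - 2*(-5)²)) + 72)*47 = (1/(4 + (2 + 5 - 2*25)) + 72)*47 = (1/(4 + (2 + 5 - 50)) + 72)*47 = (1/(4 - 43) + 72)*47 = (1/(-39) + 72)*47 = (-1/39 + 72)*47 = (2807/39)*47 = 131929/39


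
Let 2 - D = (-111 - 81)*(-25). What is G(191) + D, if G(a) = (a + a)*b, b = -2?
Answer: -5562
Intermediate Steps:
G(a) = -4*a (G(a) = (a + a)*(-2) = (2*a)*(-2) = -4*a)
D = -4798 (D = 2 - (-111 - 81)*(-25) = 2 - (-192)*(-25) = 2 - 1*4800 = 2 - 4800 = -4798)
G(191) + D = -4*191 - 4798 = -764 - 4798 = -5562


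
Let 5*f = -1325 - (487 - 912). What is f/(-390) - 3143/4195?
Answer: -15689/54535 ≈ -0.28769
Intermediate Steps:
f = -180 (f = (-1325 - (487 - 912))/5 = (-1325 - 1*(-425))/5 = (-1325 + 425)/5 = (1/5)*(-900) = -180)
f/(-390) - 3143/4195 = -180/(-390) - 3143/4195 = -180*(-1/390) - 3143*1/4195 = 6/13 - 3143/4195 = -15689/54535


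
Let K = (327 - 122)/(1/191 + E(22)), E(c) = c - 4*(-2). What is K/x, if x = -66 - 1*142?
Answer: -39155/1192048 ≈ -0.032847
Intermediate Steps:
E(c) = 8 + c (E(c) = c + 8 = 8 + c)
K = 39155/5731 (K = (327 - 122)/(1/191 + (8 + 22)) = 205/(1/191 + 30) = 205/(5731/191) = 205*(191/5731) = 39155/5731 ≈ 6.8321)
x = -208 (x = -66 - 142 = -208)
K/x = (39155/5731)/(-208) = (39155/5731)*(-1/208) = -39155/1192048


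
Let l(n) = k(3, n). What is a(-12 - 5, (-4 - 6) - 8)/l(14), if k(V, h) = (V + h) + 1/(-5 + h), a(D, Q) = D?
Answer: -153/154 ≈ -0.99351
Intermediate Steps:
k(V, h) = V + h + 1/(-5 + h)
l(n) = (-14 + n**2 - 2*n)/(-5 + n) (l(n) = (1 + n**2 - 5*3 - 5*n + 3*n)/(-5 + n) = (1 + n**2 - 15 - 5*n + 3*n)/(-5 + n) = (-14 + n**2 - 2*n)/(-5 + n))
a(-12 - 5, (-4 - 6) - 8)/l(14) = (-12 - 5)/(((-14 + 14**2 - 2*14)/(-5 + 14))) = -17*9/(-14 + 196 - 28) = -17/((1/9)*154) = -17/154/9 = -17*9/154 = -153/154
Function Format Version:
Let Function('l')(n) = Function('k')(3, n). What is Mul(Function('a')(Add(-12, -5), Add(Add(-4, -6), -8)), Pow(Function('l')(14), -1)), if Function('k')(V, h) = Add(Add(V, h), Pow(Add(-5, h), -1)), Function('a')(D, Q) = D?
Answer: Rational(-153, 154) ≈ -0.99351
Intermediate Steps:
Function('k')(V, h) = Add(V, h, Pow(Add(-5, h), -1))
Function('l')(n) = Mul(Pow(Add(-5, n), -1), Add(-14, Pow(n, 2), Mul(-2, n))) (Function('l')(n) = Mul(Pow(Add(-5, n), -1), Add(1, Pow(n, 2), Mul(-5, 3), Mul(-5, n), Mul(3, n))) = Mul(Pow(Add(-5, n), -1), Add(1, Pow(n, 2), -15, Mul(-5, n), Mul(3, n))) = Mul(Pow(Add(-5, n), -1), Add(-14, Pow(n, 2), Mul(-2, n))))
Mul(Function('a')(Add(-12, -5), Add(Add(-4, -6), -8)), Pow(Function('l')(14), -1)) = Mul(Add(-12, -5), Pow(Mul(Pow(Add(-5, 14), -1), Add(-14, Pow(14, 2), Mul(-2, 14))), -1)) = Mul(-17, Pow(Mul(Pow(9, -1), Add(-14, 196, -28)), -1)) = Mul(-17, Pow(Mul(Rational(1, 9), 154), -1)) = Mul(-17, Pow(Rational(154, 9), -1)) = Mul(-17, Rational(9, 154)) = Rational(-153, 154)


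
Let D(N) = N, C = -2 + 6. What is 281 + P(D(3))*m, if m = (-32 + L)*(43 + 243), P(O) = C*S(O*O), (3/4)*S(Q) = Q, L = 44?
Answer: 165017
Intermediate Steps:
S(Q) = 4*Q/3
C = 4
P(O) = 16*O**2/3 (P(O) = 4*(4*(O*O)/3) = 4*(4*O**2/3) = 16*O**2/3)
m = 3432 (m = (-32 + 44)*(43 + 243) = 12*286 = 3432)
281 + P(D(3))*m = 281 + ((16/3)*3**2)*3432 = 281 + ((16/3)*9)*3432 = 281 + 48*3432 = 281 + 164736 = 165017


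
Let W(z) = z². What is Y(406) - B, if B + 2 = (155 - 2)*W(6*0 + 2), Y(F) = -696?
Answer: -1306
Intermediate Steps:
B = 610 (B = -2 + (155 - 2)*(6*0 + 2)² = -2 + 153*(0 + 2)² = -2 + 153*2² = -2 + 153*4 = -2 + 612 = 610)
Y(406) - B = -696 - 1*610 = -696 - 610 = -1306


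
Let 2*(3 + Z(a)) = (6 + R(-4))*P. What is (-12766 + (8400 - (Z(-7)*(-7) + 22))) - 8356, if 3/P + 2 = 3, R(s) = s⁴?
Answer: -10014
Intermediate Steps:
P = 3 (P = 3/(-2 + 3) = 3/1 = 3*1 = 3)
Z(a) = 390 (Z(a) = -3 + ((6 + (-4)⁴)*3)/2 = -3 + ((6 + 256)*3)/2 = -3 + (262*3)/2 = -3 + (½)*786 = -3 + 393 = 390)
(-12766 + (8400 - (Z(-7)*(-7) + 22))) - 8356 = (-12766 + (8400 - (390*(-7) + 22))) - 8356 = (-12766 + (8400 - (-2730 + 22))) - 8356 = (-12766 + (8400 - 1*(-2708))) - 8356 = (-12766 + (8400 + 2708)) - 8356 = (-12766 + 11108) - 8356 = -1658 - 8356 = -10014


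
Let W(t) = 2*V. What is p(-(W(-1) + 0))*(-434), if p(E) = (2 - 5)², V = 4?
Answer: -3906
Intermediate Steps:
W(t) = 8 (W(t) = 2*4 = 8)
p(E) = 9 (p(E) = (-3)² = 9)
p(-(W(-1) + 0))*(-434) = 9*(-434) = -3906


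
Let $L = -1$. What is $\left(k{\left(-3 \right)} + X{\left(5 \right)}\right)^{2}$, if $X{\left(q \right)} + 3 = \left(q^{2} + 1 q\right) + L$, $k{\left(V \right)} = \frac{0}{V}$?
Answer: $676$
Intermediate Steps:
$k{\left(V \right)} = 0$
$X{\left(q \right)} = -4 + q + q^{2}$ ($X{\left(q \right)} = -3 - \left(1 - q - q^{2}\right) = -3 + \left(-1 + q + q^{2}\right) = -4 + q + q^{2}$)
$\left(k{\left(-3 \right)} + X{\left(5 \right)}\right)^{2} = \left(0 + \left(-4 + 5 + 5^{2}\right)\right)^{2} = \left(0 + \left(-4 + 5 + 25\right)\right)^{2} = \left(0 + 26\right)^{2} = 26^{2} = 676$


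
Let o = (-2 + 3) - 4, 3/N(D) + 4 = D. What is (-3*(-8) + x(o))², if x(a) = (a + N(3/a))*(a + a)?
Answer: 51984/25 ≈ 2079.4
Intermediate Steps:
N(D) = 3/(-4 + D)
o = -3 (o = 1 - 4 = -3)
x(a) = 2*a*(a + 3/(-4 + 3/a)) (x(a) = (a + 3/(-4 + 3/a))*(a + a) = (a + 3/(-4 + 3/a))*(2*a) = 2*a*(a + 3/(-4 + 3/a)))
(-3*(-8) + x(o))² = (-3*(-8) + (-3)²*(-12 + 8*(-3))/(-3 + 4*(-3)))² = (24 + 9*(-12 - 24)/(-3 - 12))² = (24 + 9*(-36)/(-15))² = (24 + 9*(-1/15)*(-36))² = (24 + 108/5)² = (228/5)² = 51984/25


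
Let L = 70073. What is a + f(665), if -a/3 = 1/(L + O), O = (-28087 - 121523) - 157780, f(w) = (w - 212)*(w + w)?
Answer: 142981119333/237317 ≈ 6.0249e+5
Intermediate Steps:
f(w) = 2*w*(-212 + w) (f(w) = (-212 + w)*(2*w) = 2*w*(-212 + w))
O = -307390 (O = -149610 - 157780 = -307390)
a = 3/237317 (a = -3/(70073 - 307390) = -3/(-237317) = -3*(-1/237317) = 3/237317 ≈ 1.2641e-5)
a + f(665) = 3/237317 + 2*665*(-212 + 665) = 3/237317 + 2*665*453 = 3/237317 + 602490 = 142981119333/237317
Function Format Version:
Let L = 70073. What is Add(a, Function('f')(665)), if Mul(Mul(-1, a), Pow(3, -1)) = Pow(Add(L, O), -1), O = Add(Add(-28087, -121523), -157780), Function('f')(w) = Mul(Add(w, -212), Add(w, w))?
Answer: Rational(142981119333, 237317) ≈ 6.0249e+5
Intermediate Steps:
Function('f')(w) = Mul(2, w, Add(-212, w)) (Function('f')(w) = Mul(Add(-212, w), Mul(2, w)) = Mul(2, w, Add(-212, w)))
O = -307390 (O = Add(-149610, -157780) = -307390)
a = Rational(3, 237317) (a = Mul(-3, Pow(Add(70073, -307390), -1)) = Mul(-3, Pow(-237317, -1)) = Mul(-3, Rational(-1, 237317)) = Rational(3, 237317) ≈ 1.2641e-5)
Add(a, Function('f')(665)) = Add(Rational(3, 237317), Mul(2, 665, Add(-212, 665))) = Add(Rational(3, 237317), Mul(2, 665, 453)) = Add(Rational(3, 237317), 602490) = Rational(142981119333, 237317)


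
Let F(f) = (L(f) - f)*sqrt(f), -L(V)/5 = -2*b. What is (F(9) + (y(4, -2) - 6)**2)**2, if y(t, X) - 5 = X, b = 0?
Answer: 324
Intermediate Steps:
y(t, X) = 5 + X
L(V) = 0 (L(V) = -(-10)*0 = -5*0 = 0)
F(f) = -f**(3/2) (F(f) = (0 - f)*sqrt(f) = (-f)*sqrt(f) = -f**(3/2))
(F(9) + (y(4, -2) - 6)**2)**2 = (-9**(3/2) + ((5 - 2) - 6)**2)**2 = (-1*27 + (3 - 6)**2)**2 = (-27 + (-3)**2)**2 = (-27 + 9)**2 = (-18)**2 = 324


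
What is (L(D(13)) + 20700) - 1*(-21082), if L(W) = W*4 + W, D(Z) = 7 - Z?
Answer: 41752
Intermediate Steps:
L(W) = 5*W (L(W) = 4*W + W = 5*W)
(L(D(13)) + 20700) - 1*(-21082) = (5*(7 - 1*13) + 20700) - 1*(-21082) = (5*(7 - 13) + 20700) + 21082 = (5*(-6) + 20700) + 21082 = (-30 + 20700) + 21082 = 20670 + 21082 = 41752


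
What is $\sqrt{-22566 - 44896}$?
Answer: $i \sqrt{67462} \approx 259.73 i$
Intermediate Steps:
$\sqrt{-22566 - 44896} = \sqrt{-67462} = i \sqrt{67462}$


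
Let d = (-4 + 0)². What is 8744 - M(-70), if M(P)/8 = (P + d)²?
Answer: -14584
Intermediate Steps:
d = 16 (d = (-4)² = 16)
M(P) = 8*(16 + P)² (M(P) = 8*(P + 16)² = 8*(16 + P)²)
8744 - M(-70) = 8744 - 8*(16 - 70)² = 8744 - 8*(-54)² = 8744 - 8*2916 = 8744 - 1*23328 = 8744 - 23328 = -14584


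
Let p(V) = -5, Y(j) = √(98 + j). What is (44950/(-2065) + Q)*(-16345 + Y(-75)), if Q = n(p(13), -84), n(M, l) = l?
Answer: 101997470/59 - 43682*√23/413 ≈ 1.7283e+6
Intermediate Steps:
Q = -84
(44950/(-2065) + Q)*(-16345 + Y(-75)) = (44950/(-2065) - 84)*(-16345 + √(98 - 75)) = (44950*(-1/2065) - 84)*(-16345 + √23) = (-8990/413 - 84)*(-16345 + √23) = -43682*(-16345 + √23)/413 = 101997470/59 - 43682*√23/413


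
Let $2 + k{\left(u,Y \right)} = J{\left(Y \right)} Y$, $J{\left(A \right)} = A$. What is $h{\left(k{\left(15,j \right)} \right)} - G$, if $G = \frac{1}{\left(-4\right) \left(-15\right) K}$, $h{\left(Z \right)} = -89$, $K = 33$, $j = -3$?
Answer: $- \frac{176221}{1980} \approx -89.0$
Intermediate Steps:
$k{\left(u,Y \right)} = -2 + Y^{2}$ ($k{\left(u,Y \right)} = -2 + Y Y = -2 + Y^{2}$)
$G = \frac{1}{1980}$ ($G = \frac{1}{\left(-4\right) \left(-15\right) 33} = \frac{1}{60 \cdot 33} = \frac{1}{1980} \approx 0.00050505$)
$h{\left(k{\left(15,j \right)} \right)} - G = -89 - \frac{1}{1980} = - \frac{176221}{1980}$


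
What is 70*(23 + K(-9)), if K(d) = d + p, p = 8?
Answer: 1540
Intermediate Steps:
K(d) = 8 + d (K(d) = d + 8 = 8 + d)
70*(23 + K(-9)) = 70*(23 + (8 - 9)) = 70*(23 - 1) = 70*22 = 1540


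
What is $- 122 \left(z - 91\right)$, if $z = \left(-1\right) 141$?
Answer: $28304$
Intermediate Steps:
$z = -141$
$- 122 \left(z - 91\right) = - 122 \left(-141 - 91\right) = \left(-122\right) \left(-232\right) = 28304$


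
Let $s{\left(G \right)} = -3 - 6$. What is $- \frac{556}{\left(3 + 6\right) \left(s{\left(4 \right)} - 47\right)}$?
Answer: $\frac{139}{126} \approx 1.1032$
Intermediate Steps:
$s{\left(G \right)} = -9$ ($s{\left(G \right)} = -3 - 6 = -9$)
$- \frac{556}{\left(3 + 6\right) \left(s{\left(4 \right)} - 47\right)} = - \frac{556}{\left(3 + 6\right) \left(-9 - 47\right)} = - \frac{556}{9 \left(-9 - 47\right)} = - \frac{556}{9 \left(-56\right)} = - \frac{556}{-504} = \left(-556\right) \left(- \frac{1}{504}\right) = \frac{139}{126}$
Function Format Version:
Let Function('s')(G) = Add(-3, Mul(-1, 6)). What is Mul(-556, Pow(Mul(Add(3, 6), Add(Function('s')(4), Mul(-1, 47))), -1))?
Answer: Rational(139, 126) ≈ 1.1032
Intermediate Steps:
Function('s')(G) = -9 (Function('s')(G) = Add(-3, -6) = -9)
Mul(-556, Pow(Mul(Add(3, 6), Add(Function('s')(4), Mul(-1, 47))), -1)) = Mul(-556, Pow(Mul(Add(3, 6), Add(-9, Mul(-1, 47))), -1)) = Mul(-556, Pow(Mul(9, Add(-9, -47)), -1)) = Mul(-556, Pow(Mul(9, -56), -1)) = Mul(-556, Pow(-504, -1)) = Mul(-556, Rational(-1, 504)) = Rational(139, 126)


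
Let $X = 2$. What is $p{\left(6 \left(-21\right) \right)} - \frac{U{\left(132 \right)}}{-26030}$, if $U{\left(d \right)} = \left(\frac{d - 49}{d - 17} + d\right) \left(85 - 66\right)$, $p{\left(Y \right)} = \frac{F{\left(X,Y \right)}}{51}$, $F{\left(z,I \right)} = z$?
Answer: $\frac{1093513}{8035050} \approx 0.13609$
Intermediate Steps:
$p{\left(Y \right)} = \frac{2}{51}$
$U{\left(d \right)} = 19 d + \frac{19 \left(-49 + d\right)}{-17 + d}$ ($U{\left(d \right)} = \left(\frac{-49 + d}{-17 + d} + d\right) 19 = \left(d + \frac{-49 + d}{-17 + d}\right) 19 = 19 d + \frac{19 \left(-49 + d\right)}{-17 + d}$)
$p{\left(6 \left(-21\right) \right)} - \frac{U{\left(132 \right)}}{-26030} = \frac{2}{51} - \frac{19 \frac{1}{-17 + 132} \left(-49 + 132^{2} - 2112\right)}{-26030} = \frac{2}{51} - \frac{19 \left(-49 + 17424 - 2112\right)}{115} \left(- \frac{1}{26030}\right) = \frac{2}{51} - 19 \cdot \frac{1}{115} \cdot 15263 \left(- \frac{1}{26030}\right) = \frac{2}{51} - \frac{289997}{115} \left(- \frac{1}{26030}\right) = \frac{2}{51} - - \frac{15263}{157550} = \frac{2}{51} + \frac{15263}{157550} = \frac{1093513}{8035050}$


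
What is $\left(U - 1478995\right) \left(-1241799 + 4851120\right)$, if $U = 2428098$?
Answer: $3425617389063$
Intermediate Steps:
$\left(U - 1478995\right) \left(-1241799 + 4851120\right) = \left(2428098 - 1478995\right) \left(-1241799 + 4851120\right) = 949103 \cdot 3609321 = 3425617389063$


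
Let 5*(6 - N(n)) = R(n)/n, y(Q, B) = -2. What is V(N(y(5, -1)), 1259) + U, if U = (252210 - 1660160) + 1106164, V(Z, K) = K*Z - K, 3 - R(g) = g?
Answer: -589723/2 ≈ -2.9486e+5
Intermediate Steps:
R(g) = 3 - g
N(n) = 6 - (3 - n)/(5*n)
V(Z, K) = -K + K*Z
U = -301786 (U = -1407950 + 1106164 = -301786)
V(N(y(5, -1)), 1259) + U = 1259*(-1 + (⅕)*(-3 + 31*(-2))/(-2)) - 301786 = 1259*(-1 + (⅕)*(-½)*(-3 - 62)) - 301786 = 1259*(-1 + (⅕)*(-½)*(-65)) - 301786 = 1259*(-1 + 13/2) - 301786 = 1259*(11/2) - 301786 = 13849/2 - 301786 = -589723/2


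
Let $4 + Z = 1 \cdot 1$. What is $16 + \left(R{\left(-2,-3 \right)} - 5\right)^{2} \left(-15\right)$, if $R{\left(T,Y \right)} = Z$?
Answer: $-944$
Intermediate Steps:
$Z = -3$ ($Z = -4 + 1 \cdot 1 = -4 + 1 = -3$)
$R{\left(T,Y \right)} = -3$
$16 + \left(R{\left(-2,-3 \right)} - 5\right)^{2} \left(-15\right) = 16 + \left(-3 - 5\right)^{2} \left(-15\right) = 16 + \left(-8\right)^{2} \left(-15\right) = 16 + 64 \left(-15\right) = 16 - 960 = -944$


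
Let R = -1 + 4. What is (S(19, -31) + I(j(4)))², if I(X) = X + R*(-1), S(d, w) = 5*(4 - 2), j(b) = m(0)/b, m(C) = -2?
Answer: 169/4 ≈ 42.250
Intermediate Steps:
R = 3
j(b) = -2/b
S(d, w) = 10 (S(d, w) = 5*2 = 10)
I(X) = -3 + X (I(X) = X + 3*(-1) = X - 3 = -3 + X)
(S(19, -31) + I(j(4)))² = (10 + (-3 - 2/4))² = (10 + (-3 - 2*¼))² = (10 + (-3 - ½))² = (10 - 7/2)² = (13/2)² = 169/4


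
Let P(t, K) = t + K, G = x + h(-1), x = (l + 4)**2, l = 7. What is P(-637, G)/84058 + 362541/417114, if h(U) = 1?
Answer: 2521638139/2921814051 ≈ 0.86304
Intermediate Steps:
x = 121 (x = (7 + 4)**2 = 11**2 = 121)
G = 122 (G = 121 + 1 = 122)
P(t, K) = K + t
P(-637, G)/84058 + 362541/417114 = (122 - 637)/84058 + 362541/417114 = -515*1/84058 + 362541*(1/417114) = -515/84058 + 120847/139038 = 2521638139/2921814051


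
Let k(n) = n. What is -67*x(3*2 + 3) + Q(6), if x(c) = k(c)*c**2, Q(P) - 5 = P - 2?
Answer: -48834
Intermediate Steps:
Q(P) = 3 + P (Q(P) = 5 + (P - 2) = 5 + (-2 + P) = 3 + P)
x(c) = c**3 (x(c) = c*c**2 = c**3)
-67*x(3*2 + 3) + Q(6) = -67*(3*2 + 3)**3 + (3 + 6) = -67*(6 + 3)**3 + 9 = -67*9**3 + 9 = -67*729 + 9 = -48843 + 9 = -48834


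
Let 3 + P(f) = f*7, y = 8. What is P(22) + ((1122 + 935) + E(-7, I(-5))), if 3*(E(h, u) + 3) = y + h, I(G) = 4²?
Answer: 6616/3 ≈ 2205.3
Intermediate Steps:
I(G) = 16
P(f) = -3 + 7*f (P(f) = -3 + f*7 = -3 + 7*f)
E(h, u) = -⅓ + h/3 (E(h, u) = -3 + (8 + h)/3 = -3 + (8/3 + h/3) = -⅓ + h/3)
P(22) + ((1122 + 935) + E(-7, I(-5))) = (-3 + 7*22) + ((1122 + 935) + (-⅓ + (⅓)*(-7))) = (-3 + 154) + (2057 + (-⅓ - 7/3)) = 151 + (2057 - 8/3) = 151 + 6163/3 = 6616/3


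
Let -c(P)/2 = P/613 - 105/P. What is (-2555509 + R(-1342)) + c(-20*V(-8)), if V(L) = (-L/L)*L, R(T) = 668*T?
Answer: -33856880473/9808 ≈ -3.4520e+6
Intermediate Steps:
V(L) = -L (V(L) = (-1*1)*L = -L)
c(P) = 210/P - 2*P/613 (c(P) = -2*(P/613 - 105/P) = -2*(-105/P + P/613) = 210/P - 2*P/613)
(-2555509 + R(-1342)) + c(-20*V(-8)) = (-2555509 + 668*(-1342)) + (210/((-(-20)*(-8))) - (-40)*(-1*(-8))/613) = (-2555509 - 896456) + (210/((-20*8)) - (-40)*8/613) = -3451965 + (210/(-160) - 2/613*(-160)) = -3451965 + (210*(-1/160) + 320/613) = -3451965 + (-21/16 + 320/613) = -3451965 - 7753/9808 = -33856880473/9808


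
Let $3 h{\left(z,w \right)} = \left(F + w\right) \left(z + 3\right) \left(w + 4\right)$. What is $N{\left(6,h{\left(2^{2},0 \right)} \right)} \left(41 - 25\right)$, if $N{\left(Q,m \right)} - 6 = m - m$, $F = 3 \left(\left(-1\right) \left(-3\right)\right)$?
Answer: $96$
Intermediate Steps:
$F = 9$ ($F = 3 \cdot 3 = 9$)
$h{\left(z,w \right)} = \frac{\left(3 + z\right) \left(4 + w\right) \left(9 + w\right)}{3}$ ($h{\left(z,w \right)} = \frac{\left(9 + w\right) \left(z + 3\right) \left(w + 4\right)}{3} = \frac{\left(9 + w\right) \left(3 + z\right) \left(4 + w\right)}{3} = \frac{\left(3 + z\right) \left(4 + w\right) \left(9 + w\right)}{3}$)
$N{\left(Q,m \right)} = 6$ ($N{\left(Q,m \right)} = 6 + \left(m - m\right) = 6 + 0 = 6$)
$N{\left(6,h{\left(2^{2},0 \right)} \right)} \left(41 - 25\right) = 6 \left(41 - 25\right) = 6 \cdot 16 = 96$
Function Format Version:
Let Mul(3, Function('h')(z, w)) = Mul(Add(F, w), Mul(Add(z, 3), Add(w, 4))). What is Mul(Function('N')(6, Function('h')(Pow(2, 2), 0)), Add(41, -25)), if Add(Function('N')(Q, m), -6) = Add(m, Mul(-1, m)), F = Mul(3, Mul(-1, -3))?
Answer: 96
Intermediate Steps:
F = 9 (F = Mul(3, 3) = 9)
Function('h')(z, w) = Mul(Rational(1, 3), Add(3, z), Add(4, w), Add(9, w)) (Function('h')(z, w) = Mul(Rational(1, 3), Mul(Add(9, w), Mul(Add(z, 3), Add(w, 4)))) = Mul(Rational(1, 3), Mul(Add(9, w), Mul(Add(3, z), Add(4, w)))) = Mul(Rational(1, 3), Mul(Add(3, z), Add(4, w), Add(9, w))) = Mul(Rational(1, 3), Add(3, z), Add(4, w), Add(9, w)))
Function('N')(Q, m) = 6 (Function('N')(Q, m) = Add(6, Add(m, Mul(-1, m))) = Add(6, 0) = 6)
Mul(Function('N')(6, Function('h')(Pow(2, 2), 0)), Add(41, -25)) = Mul(6, Add(41, -25)) = Mul(6, 16) = 96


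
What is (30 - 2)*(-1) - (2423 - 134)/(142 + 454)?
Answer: -18977/596 ≈ -31.841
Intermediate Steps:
(30 - 2)*(-1) - (2423 - 134)/(142 + 454) = 28*(-1) - 2289/596 = -28 - 2289/596 = -18977/596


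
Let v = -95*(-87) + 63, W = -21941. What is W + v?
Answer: -13613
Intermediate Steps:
v = 8328 (v = 8265 + 63 = 8328)
W + v = -21941 + 8328 = -13613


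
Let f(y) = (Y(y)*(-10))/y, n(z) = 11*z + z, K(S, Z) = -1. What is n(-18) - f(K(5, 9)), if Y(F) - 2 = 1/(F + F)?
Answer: -231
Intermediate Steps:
Y(F) = 2 + 1/(2*F) (Y(F) = 2 + 1/(F + F) = 2 + 1/(2*F))
n(z) = 12*z
f(y) = (-20 - 5/y)/y (f(y) = ((2 + 1/(2*y))*(-10))/y = (-20 - 5/y)/y)
n(-18) - f(K(5, 9)) = 12*(-18) - 5*(-1 - 4*(-1))/(-1)² = -216 - 5*(-1 + 4) = -216 - 5*3 = -216 - 1*15 = -216 - 15 = -231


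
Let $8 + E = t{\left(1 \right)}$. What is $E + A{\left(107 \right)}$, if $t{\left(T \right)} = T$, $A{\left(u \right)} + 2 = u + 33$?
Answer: $131$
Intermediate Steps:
$A{\left(u \right)} = 31 + u$ ($A{\left(u \right)} = -2 + \left(u + 33\right) = -2 + \left(33 + u\right) = 31 + u$)
$E = -7$ ($E = -8 + 1 = -7$)
$E + A{\left(107 \right)} = -7 + \left(31 + 107\right) = -7 + 138 = 131$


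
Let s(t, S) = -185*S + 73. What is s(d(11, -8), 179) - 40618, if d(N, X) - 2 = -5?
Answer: -73660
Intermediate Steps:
d(N, X) = -3 (d(N, X) = 2 - 5 = -3)
s(t, S) = 73 - 185*S
s(d(11, -8), 179) - 40618 = (73 - 185*179) - 40618 = (73 - 33115) - 40618 = -33042 - 40618 = -73660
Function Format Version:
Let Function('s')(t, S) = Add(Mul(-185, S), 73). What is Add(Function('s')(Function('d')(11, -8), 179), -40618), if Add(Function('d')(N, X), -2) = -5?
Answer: -73660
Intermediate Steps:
Function('d')(N, X) = -3 (Function('d')(N, X) = Add(2, -5) = -3)
Function('s')(t, S) = Add(73, Mul(-185, S))
Add(Function('s')(Function('d')(11, -8), 179), -40618) = Add(Add(73, Mul(-185, 179)), -40618) = Add(Add(73, -33115), -40618) = Add(-33042, -40618) = -73660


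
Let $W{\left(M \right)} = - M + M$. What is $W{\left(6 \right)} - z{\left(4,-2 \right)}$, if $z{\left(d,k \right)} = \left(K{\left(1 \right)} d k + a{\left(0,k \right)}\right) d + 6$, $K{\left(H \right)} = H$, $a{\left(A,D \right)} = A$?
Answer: $26$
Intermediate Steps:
$W{\left(M \right)} = 0$
$z{\left(d,k \right)} = 6 + k d^{2}$ ($z{\left(d,k \right)} = \left(1 d k + 0\right) d + 6 = \left(d k + 0\right) d + 6 = d k d + 6 = k d^{2} + 6 = 6 + k d^{2}$)
$W{\left(6 \right)} - z{\left(4,-2 \right)} = 0 - \left(6 - 2 \cdot 4^{2}\right) = 0 - \left(6 - 32\right) = 0 - -26 = 0 + 26 = 26$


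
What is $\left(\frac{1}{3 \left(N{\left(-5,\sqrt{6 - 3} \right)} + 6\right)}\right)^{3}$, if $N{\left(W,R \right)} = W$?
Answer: $\frac{1}{27} \approx 0.037037$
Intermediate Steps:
$\left(\frac{1}{3 \left(N{\left(-5,\sqrt{6 - 3} \right)} + 6\right)}\right)^{3} = \left(\frac{1}{3 \left(-5 + 6\right)}\right)^{3} = \left(\frac{1}{3 \cdot 1}\right)^{3} = \left(\frac{1}{3}\right)^{3} = \frac{1}{27}$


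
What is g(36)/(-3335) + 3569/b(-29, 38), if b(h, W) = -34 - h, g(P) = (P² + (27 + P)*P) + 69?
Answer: -2384156/3335 ≈ -714.89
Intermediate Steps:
g(P) = 69 + P² + P*(27 + P) (g(P) = (P² + P*(27 + P)) + 69 = 69 + P² + P*(27 + P))
g(36)/(-3335) + 3569/b(-29, 38) = (69 + 2*36² + 27*36)/(-3335) + 3569/(-34 - 1*(-29)) = (69 + 2*1296 + 972)*(-1/3335) + 3569/(-34 + 29) = (69 + 2592 + 972)*(-1/3335) + 3569/(-5) = 3633*(-1/3335) + 3569*(-⅕) = -3633/3335 - 3569/5 = -2384156/3335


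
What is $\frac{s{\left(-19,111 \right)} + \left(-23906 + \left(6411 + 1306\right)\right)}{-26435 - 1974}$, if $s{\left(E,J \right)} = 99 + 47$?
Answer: $\frac{16043}{28409} \approx 0.56472$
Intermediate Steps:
$s{\left(E,J \right)} = 146$
$\frac{s{\left(-19,111 \right)} + \left(-23906 + \left(6411 + 1306\right)\right)}{-26435 - 1974} = \frac{146 + \left(-23906 + \left(6411 + 1306\right)\right)}{-26435 - 1974} = \frac{146 + \left(-23906 + 7717\right)}{-28409} = \left(146 - 16189\right) \left(- \frac{1}{28409}\right) = \left(-16043\right) \left(- \frac{1}{28409}\right) = \frac{16043}{28409}$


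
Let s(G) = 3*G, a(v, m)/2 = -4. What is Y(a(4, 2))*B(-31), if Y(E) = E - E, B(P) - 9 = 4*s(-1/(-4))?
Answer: 0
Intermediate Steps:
a(v, m) = -8 (a(v, m) = 2*(-4) = -8)
B(P) = 12 (B(P) = 9 + 4*(3*(-1/(-4))) = 9 + 4*(3*(-1*(-¼))) = 9 + 4*(3*(¼)) = 9 + 4*(¾) = 9 + 3 = 12)
Y(E) = 0
Y(a(4, 2))*B(-31) = 0*12 = 0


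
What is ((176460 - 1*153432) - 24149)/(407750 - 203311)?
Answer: -1121/204439 ≈ -0.0054833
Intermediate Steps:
((176460 - 1*153432) - 24149)/(407750 - 203311) = ((176460 - 153432) - 24149)/204439 = (23028 - 24149)*(1/204439) = -1121*1/204439 = -1121/204439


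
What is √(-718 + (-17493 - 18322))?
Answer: I*√36533 ≈ 191.14*I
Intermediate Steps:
√(-718 + (-17493 - 18322)) = √(-718 - 35815) = √(-36533) = I*√36533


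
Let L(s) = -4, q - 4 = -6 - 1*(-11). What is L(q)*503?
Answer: -2012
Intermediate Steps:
q = 9 (q = 4 + (-6 - 1*(-11)) = 4 + (-6 + 11) = 4 + 5 = 9)
L(q)*503 = -4*503 = -2012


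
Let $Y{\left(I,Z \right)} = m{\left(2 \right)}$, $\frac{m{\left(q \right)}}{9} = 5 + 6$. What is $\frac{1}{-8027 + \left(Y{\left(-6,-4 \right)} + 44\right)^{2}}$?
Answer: $\frac{1}{12422} \approx 8.0502 \cdot 10^{-5}$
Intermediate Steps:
$m{\left(q \right)} = 99$ ($m{\left(q \right)} = 9 \left(5 + 6\right) = 9 \cdot 11 = 99$)
$Y{\left(I,Z \right)} = 99$
$\frac{1}{-8027 + \left(Y{\left(-6,-4 \right)} + 44\right)^{2}} = \frac{1}{-8027 + \left(99 + 44\right)^{2}} = \frac{1}{-8027 + 143^{2}} = \frac{1}{-8027 + 20449} = \frac{1}{12422}$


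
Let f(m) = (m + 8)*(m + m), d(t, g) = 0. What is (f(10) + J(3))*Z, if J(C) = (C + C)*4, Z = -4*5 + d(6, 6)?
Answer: -7680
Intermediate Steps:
Z = -20 (Z = -4*5 + 0 = -20 + 0 = -20)
f(m) = 2*m*(8 + m) (f(m) = (8 + m)*(2*m) = 2*m*(8 + m))
J(C) = 8*C (J(C) = (2*C)*4 = 8*C)
(f(10) + J(3))*Z = (2*10*(8 + 10) + 8*3)*(-20) = (2*10*18 + 24)*(-20) = (360 + 24)*(-20) = 384*(-20) = -7680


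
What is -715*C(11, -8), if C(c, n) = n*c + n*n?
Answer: 17160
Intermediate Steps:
C(c, n) = n² + c*n (C(c, n) = c*n + n² = n² + c*n)
-715*C(11, -8) = -(-5720)*(11 - 8) = -(-5720)*3 = -715*(-24) = 17160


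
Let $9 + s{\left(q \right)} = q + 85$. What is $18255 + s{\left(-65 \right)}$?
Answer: $18266$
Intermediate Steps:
$s{\left(q \right)} = 76 + q$ ($s{\left(q \right)} = -9 + \left(q + 85\right) = -9 + \left(85 + q\right) = 76 + q$)
$18255 + s{\left(-65 \right)} = 18255 + \left(76 - 65\right) = 18255 + 11 = 18266$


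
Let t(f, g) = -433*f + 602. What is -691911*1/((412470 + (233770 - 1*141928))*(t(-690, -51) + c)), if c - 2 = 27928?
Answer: -230637/55020775408 ≈ -4.1918e-6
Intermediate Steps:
t(f, g) = 602 - 433*f
c = 27930 (c = 2 + 27928 = 27930)
-691911*1/((412470 + (233770 - 1*141928))*(t(-690, -51) + c)) = -691911*1/((412470 + (233770 - 1*141928))*((602 - 433*(-690)) + 27930)) = -691911*1/((412470 + (233770 - 141928))*((602 + 298770) + 27930)) = -691911*1/((299372 + 27930)*(412470 + 91842)) = -691911/(327302*504312) = -691911/165062326224 = -691911*1/165062326224 = -230637/55020775408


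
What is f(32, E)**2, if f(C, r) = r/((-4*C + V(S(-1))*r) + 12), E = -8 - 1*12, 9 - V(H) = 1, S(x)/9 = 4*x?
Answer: 25/4761 ≈ 0.0052510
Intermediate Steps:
S(x) = 36*x (S(x) = 9*(4*x) = 36*x)
V(H) = 8 (V(H) = 9 - 1*1 = 9 - 1 = 8)
E = -20 (E = -8 - 12 = -20)
f(C, r) = r/(12 - 4*C + 8*r) (f(C, r) = r/((-4*C + 8*r) + 12) = r/(12 - 4*C + 8*r))
f(32, E)**2 = ((1/4)*(-20)/(3 - 1*32 + 2*(-20)))**2 = ((1/4)*(-20)/(3 - 32 - 40))**2 = ((1/4)*(-20)/(-69))**2 = ((1/4)*(-20)*(-1/69))**2 = (5/69)**2 = 25/4761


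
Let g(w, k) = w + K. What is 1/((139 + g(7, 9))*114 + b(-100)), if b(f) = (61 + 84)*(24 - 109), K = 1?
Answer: 1/4433 ≈ 0.00022558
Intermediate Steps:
g(w, k) = 1 + w (g(w, k) = w + 1 = 1 + w)
b(f) = -12325 (b(f) = 145*(-85) = -12325)
1/((139 + g(7, 9))*114 + b(-100)) = 1/((139 + (1 + 7))*114 - 12325) = 1/((139 + 8)*114 - 12325) = 1/(147*114 - 12325) = 1/(16758 - 12325) = 1/4433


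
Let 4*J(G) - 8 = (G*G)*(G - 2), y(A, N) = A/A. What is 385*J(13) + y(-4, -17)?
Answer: 718799/4 ≈ 1.7970e+5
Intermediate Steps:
y(A, N) = 1
J(G) = 2 + G²*(-2 + G)/4 (J(G) = 2 + ((G*G)*(G - 2))/4 = 2 + (G²*(-2 + G))/4 = 2 + G²*(-2 + G)/4)
385*J(13) + y(-4, -17) = 385*(2 - ½*13² + (¼)*13³) + 1 = 385*(2 - ½*169 + (¼)*2197) + 1 = 385*(2 - 169/2 + 2197/4) + 1 = 385*(1867/4) + 1 = 718795/4 + 1 = 718799/4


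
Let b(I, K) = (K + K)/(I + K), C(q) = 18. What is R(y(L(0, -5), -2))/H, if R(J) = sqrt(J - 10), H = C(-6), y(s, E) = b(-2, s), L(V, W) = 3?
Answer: I/9 ≈ 0.11111*I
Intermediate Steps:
b(I, K) = 2*K/(I + K) (b(I, K) = (2*K)/(I + K) = 2*K/(I + K))
y(s, E) = 2*s/(-2 + s)
H = 18
R(J) = sqrt(-10 + J)
R(y(L(0, -5), -2))/H = sqrt(-10 + 2*3/(-2 + 3))/18 = sqrt(-10 + 2*3/1)*(1/18) = sqrt(-10 + 2*3*1)*(1/18) = sqrt(-10 + 6)*(1/18) = sqrt(-4)*(1/18) = (2*I)*(1/18) = I/9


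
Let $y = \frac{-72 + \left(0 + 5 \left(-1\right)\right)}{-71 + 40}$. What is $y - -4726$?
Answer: $\frac{146583}{31} \approx 4728.5$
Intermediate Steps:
$y = \frac{77}{31}$ ($y = \frac{-72 + \left(0 - 5\right)}{-31} = \left(-72 - 5\right) \left(- \frac{1}{31}\right) = \left(-77\right) \left(- \frac{1}{31}\right) = \frac{77}{31} \approx 2.4839$)
$y - -4726 = \frac{77}{31} - -4726 = \frac{77}{31} + 4726 = \frac{146583}{31}$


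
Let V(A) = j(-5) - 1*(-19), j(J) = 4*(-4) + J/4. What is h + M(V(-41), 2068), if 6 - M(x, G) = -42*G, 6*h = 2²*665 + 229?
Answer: 174687/2 ≈ 87344.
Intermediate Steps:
h = 963/2 (h = (2²*665 + 229)/6 = (4*665 + 229)/6 = (2660 + 229)/6 = (⅙)*2889 = 963/2 ≈ 481.50)
j(J) = -16 + J/4 (j(J) = -16 + J*(¼) = -16 + J/4)
V(A) = 7/4 (V(A) = (-16 + (¼)*(-5)) - 1*(-19) = (-16 - 5/4) + 19 = -69/4 + 19 = 7/4)
M(x, G) = 6 + 42*G (M(x, G) = 6 - (-42)*G = 6 + 42*G)
h + M(V(-41), 2068) = 963/2 + (6 + 42*2068) = 963/2 + (6 + 86856) = 963/2 + 86862 = 174687/2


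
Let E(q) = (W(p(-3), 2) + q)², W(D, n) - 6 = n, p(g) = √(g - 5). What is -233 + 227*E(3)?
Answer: 27234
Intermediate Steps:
p(g) = √(-5 + g)
W(D, n) = 6 + n
E(q) = (8 + q)² (E(q) = ((6 + 2) + q)² = (8 + q)²)
-233 + 227*E(3) = -233 + 227*(8 + 3)² = -233 + 227*11² = -233 + 227*121 = -233 + 27467 = 27234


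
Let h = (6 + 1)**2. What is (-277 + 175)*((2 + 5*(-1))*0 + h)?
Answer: -4998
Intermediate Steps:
h = 49 (h = 7**2 = 49)
(-277 + 175)*((2 + 5*(-1))*0 + h) = (-277 + 175)*((2 + 5*(-1))*0 + 49) = -102*((2 - 5)*0 + 49) = -102*(-3*0 + 49) = -102*(0 + 49) = -102*49 = -4998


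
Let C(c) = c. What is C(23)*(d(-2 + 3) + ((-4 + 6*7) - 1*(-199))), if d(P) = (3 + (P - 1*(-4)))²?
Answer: 6923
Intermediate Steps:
d(P) = (7 + P)² (d(P) = (3 + (P + 4))² = (3 + (4 + P))² = (7 + P)²)
C(23)*(d(-2 + 3) + ((-4 + 6*7) - 1*(-199))) = 23*((7 + (-2 + 3))² + ((-4 + 6*7) - 1*(-199))) = 23*((7 + 1)² + ((-4 + 42) + 199)) = 23*(8² + (38 + 199)) = 23*(64 + 237) = 23*301 = 6923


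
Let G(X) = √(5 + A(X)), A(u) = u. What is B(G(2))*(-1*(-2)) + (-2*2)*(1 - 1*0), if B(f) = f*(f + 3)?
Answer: 10 + 6*√7 ≈ 25.875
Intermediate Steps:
G(X) = √(5 + X)
B(f) = f*(3 + f)
B(G(2))*(-1*(-2)) + (-2*2)*(1 - 1*0) = (√(5 + 2)*(3 + √(5 + 2)))*(-1*(-2)) + (-2*2)*(1 - 1*0) = (√7*(3 + √7))*2 - 4*(1 + 0) = 2*√7*(3 + √7) - 4*1 = 2*√7*(3 + √7) - 4 = -4 + 2*√7*(3 + √7)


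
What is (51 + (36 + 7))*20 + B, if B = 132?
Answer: 2012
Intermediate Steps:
(51 + (36 + 7))*20 + B = (51 + (36 + 7))*20 + 132 = (51 + 43)*20 + 132 = 94*20 + 132 = 1880 + 132 = 2012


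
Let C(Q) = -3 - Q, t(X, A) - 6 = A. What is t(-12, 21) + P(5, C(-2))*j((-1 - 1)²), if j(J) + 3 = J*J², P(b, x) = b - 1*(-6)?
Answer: 698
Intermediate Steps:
t(X, A) = 6 + A
P(b, x) = 6 + b (P(b, x) = b + 6 = 6 + b)
j(J) = -3 + J³ (j(J) = -3 + J*J² = -3 + J³)
t(-12, 21) + P(5, C(-2))*j((-1 - 1)²) = (6 + 21) + (6 + 5)*(-3 + ((-1 - 1)²)³) = 27 + 11*(-3 + ((-2)²)³) = 27 + 11*(-3 + 4³) = 27 + 11*(-3 + 64) = 27 + 11*61 = 27 + 671 = 698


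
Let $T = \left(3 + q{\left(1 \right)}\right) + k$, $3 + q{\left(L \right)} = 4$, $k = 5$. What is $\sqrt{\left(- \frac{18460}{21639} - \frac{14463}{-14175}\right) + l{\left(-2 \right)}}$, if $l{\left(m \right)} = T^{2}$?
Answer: $\frac{\sqrt{46557663548606}}{757365} \approx 9.0093$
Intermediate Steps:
$q{\left(L \right)} = 1$ ($q{\left(L \right)} = -3 + 4 = 1$)
$T = 9$ ($T = \left(3 + 1\right) + 5 = 4 + 5 = 9$)
$l{\left(m \right)} = 81$ ($l{\left(m \right)} = 9^{2} = 81$)
$\sqrt{\left(- \frac{18460}{21639} - \frac{14463}{-14175}\right) + l{\left(-2 \right)}} = \sqrt{\left(- \frac{18460}{21639} - \frac{14463}{-14175}\right) + 81} = \sqrt{\left(\left(-18460\right) \frac{1}{21639} - - \frac{1607}{1575}\right) + 81} = \sqrt{\left(- \frac{18460}{21639} + \frac{1607}{1575}\right) + 81} = \sqrt{\frac{1899791}{11360475} + 81} = \sqrt{\frac{922098266}{11360475}} = \frac{\sqrt{46557663548606}}{757365}$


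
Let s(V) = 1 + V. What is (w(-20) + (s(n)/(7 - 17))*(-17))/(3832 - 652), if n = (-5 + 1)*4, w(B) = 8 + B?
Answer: -5/424 ≈ -0.011792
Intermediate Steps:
n = -16 (n = -4*4 = -16)
(w(-20) + (s(n)/(7 - 17))*(-17))/(3832 - 652) = ((8 - 20) + ((1 - 16)/(7 - 17))*(-17))/(3832 - 652) = (-12 - 15/(-10)*(-17))/3180 = (-12 - 15*(-1/10)*(-17))*(1/3180) = (-12 + (3/2)*(-17))*(1/3180) = (-12 - 51/2)*(1/3180) = -75/2*1/3180 = -5/424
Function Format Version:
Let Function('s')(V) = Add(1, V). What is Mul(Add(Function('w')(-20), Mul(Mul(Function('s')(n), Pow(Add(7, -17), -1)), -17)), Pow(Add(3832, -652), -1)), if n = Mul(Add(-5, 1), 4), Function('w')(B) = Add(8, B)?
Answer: Rational(-5, 424) ≈ -0.011792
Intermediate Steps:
n = -16 (n = Mul(-4, 4) = -16)
Mul(Add(Function('w')(-20), Mul(Mul(Function('s')(n), Pow(Add(7, -17), -1)), -17)), Pow(Add(3832, -652), -1)) = Mul(Add(Add(8, -20), Mul(Mul(Add(1, -16), Pow(Add(7, -17), -1)), -17)), Pow(Add(3832, -652), -1)) = Mul(Add(-12, Mul(Mul(-15, Pow(-10, -1)), -17)), Pow(3180, -1)) = Mul(Add(-12, Mul(Mul(-15, Rational(-1, 10)), -17)), Rational(1, 3180)) = Mul(Add(-12, Mul(Rational(3, 2), -17)), Rational(1, 3180)) = Mul(Add(-12, Rational(-51, 2)), Rational(1, 3180)) = Mul(Rational(-75, 2), Rational(1, 3180)) = Rational(-5, 424)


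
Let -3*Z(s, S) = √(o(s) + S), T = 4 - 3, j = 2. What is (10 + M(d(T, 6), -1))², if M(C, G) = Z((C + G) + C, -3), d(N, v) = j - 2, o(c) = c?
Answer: 896/9 - 40*I/3 ≈ 99.556 - 13.333*I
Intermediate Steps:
T = 1
d(N, v) = 0 (d(N, v) = 2 - 2 = 0)
Z(s, S) = -√(S + s)/3 (Z(s, S) = -√(s + S)/3 = -√(S + s)/3)
M(C, G) = -√(-3 + G + 2*C)/3 (M(C, G) = -√(-3 + ((C + G) + C))/3 = -√(-3 + (G + 2*C))/3 = -√(-3 + G + 2*C)/3)
(10 + M(d(T, 6), -1))² = (10 - √(-3 - 1 + 2*0)/3)² = (10 - √(-3 - 1 + 0)/3)² = (10 - 2*I/3)²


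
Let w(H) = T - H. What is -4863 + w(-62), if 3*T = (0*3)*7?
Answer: -4801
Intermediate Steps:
T = 0 (T = ((0*3)*7)/3 = (0*7)/3 = (⅓)*0 = 0)
w(H) = -H (w(H) = 0 - H = -H)
-4863 + w(-62) = -4863 - 1*(-62) = -4863 + 62 = -4801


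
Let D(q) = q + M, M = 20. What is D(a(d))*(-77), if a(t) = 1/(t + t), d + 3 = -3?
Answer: -18403/12 ≈ -1533.6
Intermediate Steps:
d = -6 (d = -3 - 3 = -6)
a(t) = 1/(2*t)
D(q) = 20 + q (D(q) = q + 20 = 20 + q)
D(a(d))*(-77) = (20 + (½)/(-6))*(-77) = (20 + (½)*(-⅙))*(-77) = (20 - 1/12)*(-77) = (239/12)*(-77) = -18403/12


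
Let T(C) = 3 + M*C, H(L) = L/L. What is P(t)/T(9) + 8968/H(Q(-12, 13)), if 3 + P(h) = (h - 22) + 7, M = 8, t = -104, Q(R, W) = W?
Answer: 672478/75 ≈ 8966.4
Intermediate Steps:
P(h) = -18 + h (P(h) = -3 + ((h - 22) + 7) = -3 + ((-22 + h) + 7) = -3 + (-15 + h) = -18 + h)
H(L) = 1
T(C) = 3 + 8*C
P(t)/T(9) + 8968/H(Q(-12, 13)) = (-18 - 104)/(3 + 8*9) + 8968/1 = -122/(3 + 72) + 8968*1 = -122/75 + 8968 = 672478/75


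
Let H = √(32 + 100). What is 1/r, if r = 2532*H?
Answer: √33/167112 ≈ 3.4376e-5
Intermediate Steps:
H = 2*√33 (H = √132 = 2*√33 ≈ 11.489)
r = 5064*√33 (r = 2532*(2*√33) = 5064*√33 ≈ 29090.)
1/r = 1/(5064*√33) = √33/167112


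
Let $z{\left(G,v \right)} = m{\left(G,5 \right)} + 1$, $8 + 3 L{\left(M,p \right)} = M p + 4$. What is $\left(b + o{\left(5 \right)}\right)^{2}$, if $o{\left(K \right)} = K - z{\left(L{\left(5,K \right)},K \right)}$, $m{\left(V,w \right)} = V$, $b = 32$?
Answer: $841$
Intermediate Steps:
$L{\left(M,p \right)} = - \frac{4}{3} + \frac{M p}{3}$ ($L{\left(M,p \right)} = - \frac{8}{3} + \frac{M p + 4}{3} = - \frac{8}{3} + \frac{4 + M p}{3} = - \frac{8}{3} + \left(\frac{4}{3} + \frac{M p}{3}\right) = - \frac{4}{3} + \frac{M p}{3}$)
$z{\left(G,v \right)} = 1 + G$ ($z{\left(G,v \right)} = G + 1 = 1 + G$)
$o{\left(K \right)} = \frac{1}{3} - \frac{2 K}{3}$ ($o{\left(K \right)} = K - \left(1 + \left(- \frac{4}{3} + \frac{1}{3} \cdot 5 K\right)\right) = K - \left(1 + \left(- \frac{4}{3} + \frac{5 K}{3}\right)\right) = K - \left(- \frac{1}{3} + \frac{5 K}{3}\right) = \frac{1}{3} - \frac{2 K}{3}$)
$\left(b + o{\left(5 \right)}\right)^{2} = \left(32 + \left(\frac{1}{3} - \frac{10}{3}\right)\right)^{2} = \left(32 - 3\right)^{2} = 29^{2} = 841$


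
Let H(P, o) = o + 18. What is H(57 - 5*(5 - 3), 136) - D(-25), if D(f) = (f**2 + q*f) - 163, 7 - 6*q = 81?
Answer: -1849/3 ≈ -616.33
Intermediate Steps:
q = -37/3 (q = 7/6 - 1/6*81 = 7/6 - 27/2 = -37/3 ≈ -12.333)
H(P, o) = 18 + o
D(f) = -163 + f**2 - 37*f/3 (D(f) = (f**2 - 37*f/3) - 163 = -163 + f**2 - 37*f/3)
H(57 - 5*(5 - 3), 136) - D(-25) = (18 + 136) - (-163 + (-25)**2 - 37/3*(-25)) = 154 - (-163 + 625 + 925/3) = 154 - 1*2311/3 = 154 - 2311/3 = -1849/3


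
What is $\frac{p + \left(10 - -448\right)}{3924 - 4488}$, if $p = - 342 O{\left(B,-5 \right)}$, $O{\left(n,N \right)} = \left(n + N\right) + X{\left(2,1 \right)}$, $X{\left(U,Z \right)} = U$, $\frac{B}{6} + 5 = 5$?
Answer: $- \frac{371}{141} \approx -2.6312$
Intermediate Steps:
$B = 0$ ($B = -30 + 6 \cdot 5 = -30 + 30 = 0$)
$O{\left(n,N \right)} = 2 + N + n$ ($O{\left(n,N \right)} = \left(n + N\right) + 2 = \left(N + n\right) + 2 = 2 + N + n$)
$p = 1026$ ($p = - 342 \left(2 - 5 + 0\right) = \left(-342\right) \left(-3\right) = 1026$)
$\frac{p + \left(10 - -448\right)}{3924 - 4488} = \frac{1026 + \left(10 - -448\right)}{3924 - 4488} = \frac{1026 + \left(10 + 448\right)}{-564} = \left(1026 + 458\right) \left(- \frac{1}{564}\right) = 1484 \left(- \frac{1}{564}\right) = - \frac{371}{141}$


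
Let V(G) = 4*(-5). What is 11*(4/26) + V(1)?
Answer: -238/13 ≈ -18.308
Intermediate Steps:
V(G) = -20
11*(4/26) + V(1) = 11*(4/26) - 20 = 11*(4*(1/26)) - 20 = 11*(2/13) - 20 = 22/13 - 20 = -238/13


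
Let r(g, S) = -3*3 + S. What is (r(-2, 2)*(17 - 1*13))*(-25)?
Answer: 700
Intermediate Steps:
r(g, S) = -9 + S
(r(-2, 2)*(17 - 1*13))*(-25) = ((-9 + 2)*(17 - 1*13))*(-25) = -7*(17 - 13)*(-25) = -7*4*(-25) = -28*(-25) = 700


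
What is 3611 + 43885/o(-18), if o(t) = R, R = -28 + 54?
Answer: 137771/26 ≈ 5298.9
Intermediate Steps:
R = 26
o(t) = 26
3611 + 43885/o(-18) = 3611 + 43885/26 = 137771/26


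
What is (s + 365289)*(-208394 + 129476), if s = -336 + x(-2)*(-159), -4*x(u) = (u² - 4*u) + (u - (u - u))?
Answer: -28832730759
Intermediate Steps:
x(u) = -u²/4 + 3*u/4 (x(u) = -((u² - 4*u) + (u - (u - u)))/4 = -((u² - 4*u) + (u - 1*0))/4 = -((u² - 4*u) + (u + 0))/4 = -((u² - 4*u) + u)/4 = -(u² - 3*u)/4 = -u²/4 + 3*u/4)
s = 123/2 (s = -336 + ((¼)*(-2)*(3 - 1*(-2)))*(-159) = -336 + ((¼)*(-2)*(3 + 2))*(-159) = -336 + ((¼)*(-2)*5)*(-159) = -336 - 5/2*(-159) = -336 + 795/2 = 123/2 ≈ 61.500)
(s + 365289)*(-208394 + 129476) = (123/2 + 365289)*(-208394 + 129476) = (730701/2)*(-78918) = -28832730759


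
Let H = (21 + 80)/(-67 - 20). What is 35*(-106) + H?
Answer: -322871/87 ≈ -3711.2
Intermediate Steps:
H = -101/87 (H = 101/(-87) = 101*(-1/87) = -101/87 ≈ -1.1609)
35*(-106) + H = 35*(-106) - 101/87 = -3710 - 101/87 = -322871/87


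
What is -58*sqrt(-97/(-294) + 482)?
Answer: -29*sqrt(850830)/21 ≈ -1273.8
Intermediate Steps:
-58*sqrt(-97/(-294) + 482) = -58*sqrt(-97*(-1/294) + 482) = -58*sqrt(97/294 + 482) = -29*sqrt(850830)/21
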